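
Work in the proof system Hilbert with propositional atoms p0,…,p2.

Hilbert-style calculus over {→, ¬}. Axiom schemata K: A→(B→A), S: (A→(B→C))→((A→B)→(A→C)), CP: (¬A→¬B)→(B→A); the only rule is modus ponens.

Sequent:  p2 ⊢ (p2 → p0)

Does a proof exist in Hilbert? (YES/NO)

Enumerate valuations to refute Γ ⊢ Δ:
  v=000: Γ:[p2=F] Δ:[(p2 → p0)=T] refutes=False
  v=001: Γ:[p2=T] Δ:[(p2 → p0)=F] refutes=True  ← countermodel

Result: NO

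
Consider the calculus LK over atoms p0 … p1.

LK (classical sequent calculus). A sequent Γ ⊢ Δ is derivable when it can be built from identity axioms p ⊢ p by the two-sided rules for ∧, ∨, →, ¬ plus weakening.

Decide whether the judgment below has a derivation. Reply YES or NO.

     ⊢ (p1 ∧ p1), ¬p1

Derivation (root first):
[¬R]  ⊢ (p1 ∧ p1), ¬p1
  [∧R] p1 ⊢ (p1 ∧ p1)
    [Ax] p1 ⊢ p1
    [Ax] p1 ⊢ p1

Result: YES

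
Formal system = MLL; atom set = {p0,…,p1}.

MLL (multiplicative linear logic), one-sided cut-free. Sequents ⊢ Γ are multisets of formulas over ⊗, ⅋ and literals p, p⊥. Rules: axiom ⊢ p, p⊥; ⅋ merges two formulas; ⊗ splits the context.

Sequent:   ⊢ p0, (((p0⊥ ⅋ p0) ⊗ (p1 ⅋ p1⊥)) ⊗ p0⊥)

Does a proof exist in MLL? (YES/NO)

Derivation (root first):
[⊗]  ⊢ p0, (((p0⊥ ⅋ p0) ⊗ (p1 ⅋ p1⊥)) ⊗ p0⊥)
  [⊗]  ⊢ ((p0⊥ ⅋ p0) ⊗ (p1 ⅋ p1⊥))
    [⅋]  ⊢ (p0⊥ ⅋ p0)
      [Ax]  ⊢ p0, p0⊥
    [⅋]  ⊢ (p1 ⅋ p1⊥)
      [Ax]  ⊢ p1, p1⊥
  [Ax]  ⊢ p0, p0⊥

Result: YES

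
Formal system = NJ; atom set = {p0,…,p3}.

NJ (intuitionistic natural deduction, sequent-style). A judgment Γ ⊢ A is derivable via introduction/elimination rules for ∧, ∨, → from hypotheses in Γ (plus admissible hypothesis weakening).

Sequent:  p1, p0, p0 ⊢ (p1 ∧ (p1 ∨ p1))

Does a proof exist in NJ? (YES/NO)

Proof tree:
[Wk] p1, p0, p0 ⊢ (p1 ∧ (p1 ∨ p1))
  [∧I] p1, p0 ⊢ (p1 ∧ (p1 ∨ p1))
    [Wk] p1, p0 ⊢ p1
      [Ax] p1 ⊢ p1
    [∨I₂] p1, p0 ⊢ (p1 ∨ p1)
      [Wk] p1, p0 ⊢ p1
        [Ax] p1 ⊢ p1

Result: YES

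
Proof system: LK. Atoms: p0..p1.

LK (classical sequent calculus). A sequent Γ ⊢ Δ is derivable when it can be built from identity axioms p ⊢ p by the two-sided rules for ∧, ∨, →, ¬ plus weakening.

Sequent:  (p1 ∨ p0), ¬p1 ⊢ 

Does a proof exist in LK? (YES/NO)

Enumerate valuations to refute Γ ⊢ Δ:
  v=00: Γ:[(p1 ∨ p0)=F, ¬p1=T] Δ:[] refutes=False
  v=01: Γ:[(p1 ∨ p0)=T, ¬p1=F] Δ:[] refutes=False
  v=10: Γ:[(p1 ∨ p0)=T, ¬p1=T] Δ:[] refutes=True  ← countermodel

Result: NO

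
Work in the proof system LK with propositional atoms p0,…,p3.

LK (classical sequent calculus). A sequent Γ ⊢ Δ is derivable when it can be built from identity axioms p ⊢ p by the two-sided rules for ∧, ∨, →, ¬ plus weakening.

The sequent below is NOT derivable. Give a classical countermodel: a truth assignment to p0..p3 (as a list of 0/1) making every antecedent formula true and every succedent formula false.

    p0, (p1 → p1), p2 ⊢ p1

Enumerate valuations to refute Γ ⊢ Δ:
  v=0000: Γ:[p0=F, (p1 → p1)=T, p2=F] Δ:[p1=F] refutes=False
  v=0001: Γ:[p0=F, (p1 → p1)=T, p2=F] Δ:[p1=F] refutes=False
  v=0010: Γ:[p0=F, (p1 → p1)=T, p2=T] Δ:[p1=F] refutes=False
  v=0011: Γ:[p0=F, (p1 → p1)=T, p2=T] Δ:[p1=F] refutes=False
  v=0100: Γ:[p0=F, (p1 → p1)=T, p2=F] Δ:[p1=T] refutes=False
  v=0101: Γ:[p0=F, (p1 → p1)=T, p2=F] Δ:[p1=T] refutes=False
  v=0110: Γ:[p0=F, (p1 → p1)=T, p2=T] Δ:[p1=T] refutes=False
  v=0111: Γ:[p0=F, (p1 → p1)=T, p2=T] Δ:[p1=T] refutes=False
  v=1000: Γ:[p0=T, (p1 → p1)=T, p2=F] Δ:[p1=F] refutes=False
  v=1001: Γ:[p0=T, (p1 → p1)=T, p2=F] Δ:[p1=F] refutes=False
  v=1010: Γ:[p0=T, (p1 → p1)=T, p2=T] Δ:[p1=F] refutes=True  ← countermodel

Result: [1, 0, 1, 0]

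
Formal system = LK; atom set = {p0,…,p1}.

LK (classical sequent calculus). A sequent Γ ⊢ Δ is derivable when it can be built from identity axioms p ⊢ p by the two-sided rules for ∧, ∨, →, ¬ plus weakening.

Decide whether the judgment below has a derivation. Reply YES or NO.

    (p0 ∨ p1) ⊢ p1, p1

Search for a countermodel by truth-table:
  v=00: Γ:[(p0 ∨ p1)=F] Δ:[p1=F, p1=F] refutes=False
  v=01: Γ:[(p0 ∨ p1)=T] Δ:[p1=T, p1=T] refutes=False
  v=10: Γ:[(p0 ∨ p1)=T] Δ:[p1=F, p1=F] refutes=True  ← countermodel

Result: NO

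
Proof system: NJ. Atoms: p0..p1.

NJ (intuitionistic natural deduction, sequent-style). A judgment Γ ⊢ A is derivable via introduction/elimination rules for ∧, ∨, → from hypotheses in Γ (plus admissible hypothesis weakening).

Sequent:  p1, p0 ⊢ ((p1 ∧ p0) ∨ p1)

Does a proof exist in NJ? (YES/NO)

Derivation trace:
[∨I₁] p1, p0 ⊢ ((p1 ∧ p0) ∨ p1)
  [∧I] p1, p0 ⊢ (p1 ∧ p0)
    [Ax] p1 ⊢ p1
    [Ax] p0 ⊢ p0

Result: YES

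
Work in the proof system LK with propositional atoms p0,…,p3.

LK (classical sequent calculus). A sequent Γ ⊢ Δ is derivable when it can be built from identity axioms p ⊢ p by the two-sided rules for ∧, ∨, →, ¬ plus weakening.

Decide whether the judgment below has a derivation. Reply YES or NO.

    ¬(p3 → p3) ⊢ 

Derivation trace:
[¬L] ¬(p3 → p3) ⊢ 
  [→R]  ⊢ (p3 → p3)
    [Ax] p3 ⊢ p3

Result: YES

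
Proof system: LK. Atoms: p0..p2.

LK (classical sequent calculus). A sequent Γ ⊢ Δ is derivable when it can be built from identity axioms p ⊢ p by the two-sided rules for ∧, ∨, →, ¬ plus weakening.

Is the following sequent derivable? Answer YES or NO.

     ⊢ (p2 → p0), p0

Enumerate valuations to refute Γ ⊢ Δ:
  v=000: Γ:[] Δ:[(p2 → p0)=T, p0=F] refutes=False
  v=001: Γ:[] Δ:[(p2 → p0)=F, p0=F] refutes=True  ← countermodel

Result: NO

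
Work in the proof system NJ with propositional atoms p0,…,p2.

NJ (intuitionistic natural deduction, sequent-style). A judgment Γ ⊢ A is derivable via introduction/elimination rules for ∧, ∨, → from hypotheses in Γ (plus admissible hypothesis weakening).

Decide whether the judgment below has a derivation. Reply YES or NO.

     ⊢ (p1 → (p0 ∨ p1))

Proof tree:
[→I]  ⊢ (p1 → (p0 ∨ p1))
  [∨I₂] p1 ⊢ (p0 ∨ p1)
    [Ax] p1 ⊢ p1

Result: YES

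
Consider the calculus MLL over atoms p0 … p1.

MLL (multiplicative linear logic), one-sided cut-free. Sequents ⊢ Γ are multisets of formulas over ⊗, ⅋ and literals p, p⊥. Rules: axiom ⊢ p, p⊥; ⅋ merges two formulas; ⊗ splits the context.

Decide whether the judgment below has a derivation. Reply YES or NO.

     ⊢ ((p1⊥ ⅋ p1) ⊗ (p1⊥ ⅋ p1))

Proof tree:
[⊗]  ⊢ ((p1⊥ ⅋ p1) ⊗ (p1⊥ ⅋ p1))
  [⅋]  ⊢ (p1⊥ ⅋ p1)
    [Ax]  ⊢ p1, p1⊥
  [⅋]  ⊢ (p1⊥ ⅋ p1)
    [Ax]  ⊢ p1, p1⊥

Result: YES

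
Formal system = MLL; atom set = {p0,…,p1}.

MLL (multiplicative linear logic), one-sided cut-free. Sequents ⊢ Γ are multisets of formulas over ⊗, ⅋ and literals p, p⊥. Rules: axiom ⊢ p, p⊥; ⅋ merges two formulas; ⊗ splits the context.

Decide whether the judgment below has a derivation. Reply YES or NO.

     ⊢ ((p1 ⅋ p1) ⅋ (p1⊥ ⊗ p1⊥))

Derivation (root first):
[⅋]  ⊢ ((p1 ⅋ p1) ⅋ (p1⊥ ⊗ p1⊥))
  [⅋]  ⊢ (p1⊥ ⊗ p1⊥), (p1 ⅋ p1)
    [⊗]  ⊢ p1, p1, (p1⊥ ⊗ p1⊥)
      [Ax]  ⊢ p1, p1⊥
      [Ax]  ⊢ p1, p1⊥

Result: YES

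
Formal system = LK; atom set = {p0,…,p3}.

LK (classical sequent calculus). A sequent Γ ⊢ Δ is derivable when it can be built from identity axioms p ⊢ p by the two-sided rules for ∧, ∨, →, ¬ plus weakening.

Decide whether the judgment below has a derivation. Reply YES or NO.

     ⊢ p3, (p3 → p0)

Proof tree:
[→R]  ⊢ p3, (p3 → p0)
  [WR] p3 ⊢ p3, p0
    [Ax] p3 ⊢ p3

Result: YES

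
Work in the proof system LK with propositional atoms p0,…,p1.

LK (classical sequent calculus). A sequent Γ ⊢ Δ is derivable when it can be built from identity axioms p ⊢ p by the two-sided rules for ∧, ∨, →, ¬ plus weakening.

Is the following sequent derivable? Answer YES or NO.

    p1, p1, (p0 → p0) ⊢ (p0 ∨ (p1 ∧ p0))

Truth-table refutation:
  v=00: Γ:[p1=F, p1=F, (p0 → p0)=T] Δ:[(p0 ∨ (p1 ∧ p0))=F] refutes=False
  v=01: Γ:[p1=T, p1=T, (p0 → p0)=T] Δ:[(p0 ∨ (p1 ∧ p0))=F] refutes=True  ← countermodel

Result: NO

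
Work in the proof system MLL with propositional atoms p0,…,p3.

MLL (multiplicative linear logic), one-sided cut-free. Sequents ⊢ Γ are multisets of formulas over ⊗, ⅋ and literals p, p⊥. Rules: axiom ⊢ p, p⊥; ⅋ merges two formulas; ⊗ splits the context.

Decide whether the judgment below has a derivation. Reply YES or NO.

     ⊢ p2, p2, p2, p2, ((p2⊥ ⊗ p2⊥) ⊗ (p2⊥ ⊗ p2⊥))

Proof tree:
[⊗]  ⊢ p2, p2, p2, p2, ((p2⊥ ⊗ p2⊥) ⊗ (p2⊥ ⊗ p2⊥))
  [⊗]  ⊢ p2, p2, (p2⊥ ⊗ p2⊥)
    [Ax]  ⊢ p2, p2⊥
    [Ax]  ⊢ p2, p2⊥
  [⊗]  ⊢ p2, p2, (p2⊥ ⊗ p2⊥)
    [Ax]  ⊢ p2, p2⊥
    [Ax]  ⊢ p2, p2⊥

Result: YES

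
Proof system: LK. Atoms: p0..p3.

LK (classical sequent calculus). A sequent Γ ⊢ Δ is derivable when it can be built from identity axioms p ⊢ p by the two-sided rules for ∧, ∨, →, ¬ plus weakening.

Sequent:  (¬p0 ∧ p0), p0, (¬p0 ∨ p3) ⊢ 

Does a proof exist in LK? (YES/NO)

Proof tree:
[∨L] (¬p0 ∧ p0), p0, (¬p0 ∨ p3) ⊢ 
  [¬L] p0, ¬p0 ⊢ 
    [Ax] p0 ⊢ p0
  [WL] (¬p0 ∧ p0), p3 ⊢ 
    [∧L] (¬p0 ∧ p0) ⊢ 
      [¬L] p0, ¬p0 ⊢ 
        [Ax] p0 ⊢ p0

Result: YES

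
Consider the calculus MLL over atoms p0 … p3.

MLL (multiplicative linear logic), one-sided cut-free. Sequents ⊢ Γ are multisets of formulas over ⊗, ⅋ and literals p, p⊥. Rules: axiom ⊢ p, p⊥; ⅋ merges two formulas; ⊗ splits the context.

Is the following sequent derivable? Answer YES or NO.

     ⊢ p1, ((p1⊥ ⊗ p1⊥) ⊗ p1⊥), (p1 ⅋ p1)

Derivation (root first):
[⅋]  ⊢ p1, ((p1⊥ ⊗ p1⊥) ⊗ p1⊥), (p1 ⅋ p1)
  [⊗]  ⊢ p1, p1, p1, ((p1⊥ ⊗ p1⊥) ⊗ p1⊥)
    [⊗]  ⊢ p1, p1, (p1⊥ ⊗ p1⊥)
      [Ax]  ⊢ p1, p1⊥
      [Ax]  ⊢ p1, p1⊥
    [Ax]  ⊢ p1, p1⊥

Result: YES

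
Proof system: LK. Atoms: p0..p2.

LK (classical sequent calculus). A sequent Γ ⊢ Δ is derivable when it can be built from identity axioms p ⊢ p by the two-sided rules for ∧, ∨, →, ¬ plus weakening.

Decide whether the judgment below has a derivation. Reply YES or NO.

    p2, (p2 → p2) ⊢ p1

Search for a countermodel by truth-table:
  v=000: Γ:[p2=F, (p2 → p2)=T] Δ:[p1=F] refutes=False
  v=001: Γ:[p2=T, (p2 → p2)=T] Δ:[p1=F] refutes=True  ← countermodel

Result: NO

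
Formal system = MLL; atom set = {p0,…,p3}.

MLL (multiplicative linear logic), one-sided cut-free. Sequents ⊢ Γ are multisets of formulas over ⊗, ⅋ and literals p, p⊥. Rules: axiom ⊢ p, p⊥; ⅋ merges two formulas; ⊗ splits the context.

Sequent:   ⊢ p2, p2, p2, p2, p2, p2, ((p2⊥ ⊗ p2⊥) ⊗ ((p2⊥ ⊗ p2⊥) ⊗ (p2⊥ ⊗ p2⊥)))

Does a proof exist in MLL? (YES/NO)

Proof tree:
[⊗]  ⊢ p2, p2, p2, p2, p2, p2, ((p2⊥ ⊗ p2⊥) ⊗ ((p2⊥ ⊗ p2⊥) ⊗ (p2⊥ ⊗ p2⊥)))
  [⊗]  ⊢ p2, p2, (p2⊥ ⊗ p2⊥)
    [Ax]  ⊢ p2, p2⊥
    [Ax]  ⊢ p2, p2⊥
  [⊗]  ⊢ p2, p2, p2, p2, ((p2⊥ ⊗ p2⊥) ⊗ (p2⊥ ⊗ p2⊥))
    [⊗]  ⊢ p2, p2, (p2⊥ ⊗ p2⊥)
      [Ax]  ⊢ p2, p2⊥
      [Ax]  ⊢ p2, p2⊥
    [⊗]  ⊢ p2, p2, (p2⊥ ⊗ p2⊥)
      [Ax]  ⊢ p2, p2⊥
      [Ax]  ⊢ p2, p2⊥

Result: YES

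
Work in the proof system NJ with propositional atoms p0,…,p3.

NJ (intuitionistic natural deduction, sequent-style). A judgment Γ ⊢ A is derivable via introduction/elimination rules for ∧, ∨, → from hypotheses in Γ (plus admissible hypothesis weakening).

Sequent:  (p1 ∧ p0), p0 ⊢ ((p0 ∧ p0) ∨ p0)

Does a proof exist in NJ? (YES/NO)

Derivation (root first):
[∨I₁] (p1 ∧ p0), p0 ⊢ ((p0 ∧ p0) ∨ p0)
  [∧I] (p1 ∧ p0), p0 ⊢ (p0 ∧ p0)
    [Wk] p0, (p1 ∧ p0) ⊢ p0
      [Ax] p0 ⊢ p0
    [Ax] p0 ⊢ p0

Result: YES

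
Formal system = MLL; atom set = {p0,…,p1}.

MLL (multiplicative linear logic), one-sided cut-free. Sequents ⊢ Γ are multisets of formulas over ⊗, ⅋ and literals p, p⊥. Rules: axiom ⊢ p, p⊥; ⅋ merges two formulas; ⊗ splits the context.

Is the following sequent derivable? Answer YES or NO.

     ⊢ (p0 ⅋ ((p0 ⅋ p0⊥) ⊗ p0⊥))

Derivation (root first):
[⅋]  ⊢ (p0 ⅋ ((p0 ⅋ p0⊥) ⊗ p0⊥))
  [⊗]  ⊢ p0, ((p0 ⅋ p0⊥) ⊗ p0⊥)
    [⅋]  ⊢ (p0 ⅋ p0⊥)
      [Ax]  ⊢ p0, p0⊥
    [Ax]  ⊢ p0, p0⊥

Result: YES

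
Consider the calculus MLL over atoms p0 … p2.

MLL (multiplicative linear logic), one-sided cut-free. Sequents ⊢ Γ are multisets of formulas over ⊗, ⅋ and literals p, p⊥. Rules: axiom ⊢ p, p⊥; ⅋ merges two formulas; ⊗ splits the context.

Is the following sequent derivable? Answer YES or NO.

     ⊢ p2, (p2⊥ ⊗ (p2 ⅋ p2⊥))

Derivation (root first):
[⊗]  ⊢ p2, (p2⊥ ⊗ (p2 ⅋ p2⊥))
  [Ax]  ⊢ p2, p2⊥
  [⅋]  ⊢ (p2 ⅋ p2⊥)
    [Ax]  ⊢ p2, p2⊥

Result: YES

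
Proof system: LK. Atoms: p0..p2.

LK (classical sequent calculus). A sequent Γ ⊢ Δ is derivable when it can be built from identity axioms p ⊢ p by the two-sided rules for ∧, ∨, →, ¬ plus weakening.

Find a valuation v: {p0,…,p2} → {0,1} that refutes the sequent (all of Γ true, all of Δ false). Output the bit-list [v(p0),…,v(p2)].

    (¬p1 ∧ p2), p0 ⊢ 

Enumerate valuations to refute Γ ⊢ Δ:
  v=000: Γ:[(¬p1 ∧ p2)=F, p0=F] Δ:[] refutes=False
  v=001: Γ:[(¬p1 ∧ p2)=T, p0=F] Δ:[] refutes=False
  v=010: Γ:[(¬p1 ∧ p2)=F, p0=F] Δ:[] refutes=False
  v=011: Γ:[(¬p1 ∧ p2)=F, p0=F] Δ:[] refutes=False
  v=100: Γ:[(¬p1 ∧ p2)=F, p0=T] Δ:[] refutes=False
  v=101: Γ:[(¬p1 ∧ p2)=T, p0=T] Δ:[] refutes=True  ← countermodel

Result: [1, 0, 1]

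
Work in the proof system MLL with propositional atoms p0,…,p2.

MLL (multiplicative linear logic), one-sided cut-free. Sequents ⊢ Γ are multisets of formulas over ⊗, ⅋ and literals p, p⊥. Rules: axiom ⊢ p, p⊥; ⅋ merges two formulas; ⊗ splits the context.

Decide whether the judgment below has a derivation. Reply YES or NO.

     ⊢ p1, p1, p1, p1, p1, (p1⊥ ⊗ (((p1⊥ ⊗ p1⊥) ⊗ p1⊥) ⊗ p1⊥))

Proof tree:
[⊗]  ⊢ p1, p1, p1, p1, p1, (p1⊥ ⊗ (((p1⊥ ⊗ p1⊥) ⊗ p1⊥) ⊗ p1⊥))
  [Ax]  ⊢ p1, p1⊥
  [⊗]  ⊢ p1, p1, p1, p1, (((p1⊥ ⊗ p1⊥) ⊗ p1⊥) ⊗ p1⊥)
    [⊗]  ⊢ p1, p1, p1, ((p1⊥ ⊗ p1⊥) ⊗ p1⊥)
      [⊗]  ⊢ p1, p1, (p1⊥ ⊗ p1⊥)
        [Ax]  ⊢ p1, p1⊥
        [Ax]  ⊢ p1, p1⊥
      [Ax]  ⊢ p1, p1⊥
    [Ax]  ⊢ p1, p1⊥

Result: YES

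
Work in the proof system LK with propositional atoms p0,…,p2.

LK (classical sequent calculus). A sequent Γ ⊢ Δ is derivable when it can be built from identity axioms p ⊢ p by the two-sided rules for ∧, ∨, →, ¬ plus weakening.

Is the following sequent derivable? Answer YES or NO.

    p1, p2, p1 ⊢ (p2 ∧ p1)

Proof tree:
[WL] p1, p2, p1 ⊢ (p2 ∧ p1)
  [∧R] p1, p2 ⊢ (p2 ∧ p1)
    [Ax] p2 ⊢ p2
    [Ax] p1 ⊢ p1

Result: YES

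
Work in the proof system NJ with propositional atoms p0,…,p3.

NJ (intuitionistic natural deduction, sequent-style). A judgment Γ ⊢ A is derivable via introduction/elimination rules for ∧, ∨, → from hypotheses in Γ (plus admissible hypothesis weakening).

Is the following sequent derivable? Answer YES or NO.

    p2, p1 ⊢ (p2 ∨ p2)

Proof tree:
[∨I₂] p2, p1 ⊢ (p2 ∨ p2)
  [Wk] p2, p1 ⊢ p2
    [Ax] p2 ⊢ p2

Result: YES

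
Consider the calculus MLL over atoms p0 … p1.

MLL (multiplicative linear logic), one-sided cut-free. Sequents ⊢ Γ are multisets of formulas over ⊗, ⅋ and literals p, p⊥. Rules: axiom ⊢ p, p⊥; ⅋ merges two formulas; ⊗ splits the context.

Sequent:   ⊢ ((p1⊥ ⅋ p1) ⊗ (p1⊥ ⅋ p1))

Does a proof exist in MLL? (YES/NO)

Derivation (root first):
[⊗]  ⊢ ((p1⊥ ⅋ p1) ⊗ (p1⊥ ⅋ p1))
  [⅋]  ⊢ (p1⊥ ⅋ p1)
    [Ax]  ⊢ p1, p1⊥
  [⅋]  ⊢ (p1⊥ ⅋ p1)
    [Ax]  ⊢ p1, p1⊥

Result: YES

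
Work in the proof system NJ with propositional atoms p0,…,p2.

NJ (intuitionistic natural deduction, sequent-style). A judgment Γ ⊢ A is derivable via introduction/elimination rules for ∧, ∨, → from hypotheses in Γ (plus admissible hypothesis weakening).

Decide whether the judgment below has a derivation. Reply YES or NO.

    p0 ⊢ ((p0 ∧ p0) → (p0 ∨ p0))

Derivation trace:
[→I] p0 ⊢ ((p0 ∧ p0) → (p0 ∨ p0))
  [∨I₁] p0, (p0 ∧ p0) ⊢ (p0 ∨ p0)
    [Wk] p0, (p0 ∧ p0) ⊢ p0
      [Ax] p0 ⊢ p0

Result: YES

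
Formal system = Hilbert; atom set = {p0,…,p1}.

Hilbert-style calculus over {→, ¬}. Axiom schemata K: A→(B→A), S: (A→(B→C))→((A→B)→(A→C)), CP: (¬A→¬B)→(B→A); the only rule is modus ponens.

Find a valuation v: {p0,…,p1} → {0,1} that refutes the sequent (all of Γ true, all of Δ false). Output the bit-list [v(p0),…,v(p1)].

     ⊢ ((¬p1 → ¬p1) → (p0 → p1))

Truth-table refutation:
  v=00: Γ:[] Δ:[((¬p1 → ¬p1) → (p0 → p1))=T] refutes=False
  v=01: Γ:[] Δ:[((¬p1 → ¬p1) → (p0 → p1))=T] refutes=False
  v=10: Γ:[] Δ:[((¬p1 → ¬p1) → (p0 → p1))=F] refutes=True  ← countermodel

Result: [1, 0]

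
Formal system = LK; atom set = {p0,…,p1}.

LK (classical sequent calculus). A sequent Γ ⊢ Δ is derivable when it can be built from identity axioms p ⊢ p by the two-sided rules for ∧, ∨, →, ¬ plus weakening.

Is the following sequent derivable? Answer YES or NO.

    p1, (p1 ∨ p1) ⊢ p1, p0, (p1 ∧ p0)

Derivation trace:
[∧R] p1, (p1 ∨ p1) ⊢ p1, p0, (p1 ∧ p0)
  [Ax] p1 ⊢ p1
  [WR] (p1 ∨ p1) ⊢ p1, p0, p0
    [∨L] (p1 ∨ p1) ⊢ p1, p0
      [WR] p1 ⊢ p1, p0
        [Ax] p1 ⊢ p1
      [Ax] p1 ⊢ p1

Result: YES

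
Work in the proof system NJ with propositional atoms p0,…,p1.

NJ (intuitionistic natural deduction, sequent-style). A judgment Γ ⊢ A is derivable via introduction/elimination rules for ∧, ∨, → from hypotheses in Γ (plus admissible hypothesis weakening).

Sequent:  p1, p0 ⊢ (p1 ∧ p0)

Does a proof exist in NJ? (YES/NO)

Derivation (root first):
[∧I] p1, p0 ⊢ (p1 ∧ p0)
  [Wk] p1, p1 ⊢ p1
    [Ax] p1 ⊢ p1
  [Wk] p0, p0 ⊢ p0
    [Ax] p0 ⊢ p0

Result: YES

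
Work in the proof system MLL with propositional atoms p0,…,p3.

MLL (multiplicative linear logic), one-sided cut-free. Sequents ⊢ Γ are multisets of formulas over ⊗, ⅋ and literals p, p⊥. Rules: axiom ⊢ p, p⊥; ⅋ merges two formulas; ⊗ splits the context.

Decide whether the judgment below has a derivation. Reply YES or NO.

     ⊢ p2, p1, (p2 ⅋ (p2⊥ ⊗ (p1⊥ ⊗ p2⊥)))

Derivation (root first):
[⅋]  ⊢ p2, p1, (p2 ⅋ (p2⊥ ⊗ (p1⊥ ⊗ p2⊥)))
  [⊗]  ⊢ p2, p1, p2, (p2⊥ ⊗ (p1⊥ ⊗ p2⊥))
    [Ax]  ⊢ p2, p2⊥
    [⊗]  ⊢ p1, p2, (p1⊥ ⊗ p2⊥)
      [Ax]  ⊢ p1, p1⊥
      [Ax]  ⊢ p2, p2⊥

Result: YES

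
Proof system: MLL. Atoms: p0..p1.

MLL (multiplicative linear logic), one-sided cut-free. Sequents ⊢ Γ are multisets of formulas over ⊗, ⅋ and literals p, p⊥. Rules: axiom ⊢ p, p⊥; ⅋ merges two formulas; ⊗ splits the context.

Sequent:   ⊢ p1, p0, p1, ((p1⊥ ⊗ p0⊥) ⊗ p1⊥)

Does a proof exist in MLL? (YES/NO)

Derivation (root first):
[⊗]  ⊢ p1, p0, p1, ((p1⊥ ⊗ p0⊥) ⊗ p1⊥)
  [⊗]  ⊢ p1, p0, (p1⊥ ⊗ p0⊥)
    [Ax]  ⊢ p1, p1⊥
    [Ax]  ⊢ p0, p0⊥
  [Ax]  ⊢ p1, p1⊥

Result: YES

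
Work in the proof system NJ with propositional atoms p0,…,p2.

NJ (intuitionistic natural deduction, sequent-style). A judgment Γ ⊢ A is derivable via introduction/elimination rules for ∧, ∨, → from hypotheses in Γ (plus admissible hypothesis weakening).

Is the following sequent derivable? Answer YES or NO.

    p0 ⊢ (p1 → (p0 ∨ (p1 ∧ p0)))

Derivation (root first):
[→I] p0 ⊢ (p1 → (p0 ∨ (p1 ∧ p0)))
  [∨I₂] p1, p0 ⊢ (p0 ∨ (p1 ∧ p0))
    [∧I] p1, p0 ⊢ (p1 ∧ p0)
      [Ax] p1 ⊢ p1
      [Ax] p0 ⊢ p0

Result: YES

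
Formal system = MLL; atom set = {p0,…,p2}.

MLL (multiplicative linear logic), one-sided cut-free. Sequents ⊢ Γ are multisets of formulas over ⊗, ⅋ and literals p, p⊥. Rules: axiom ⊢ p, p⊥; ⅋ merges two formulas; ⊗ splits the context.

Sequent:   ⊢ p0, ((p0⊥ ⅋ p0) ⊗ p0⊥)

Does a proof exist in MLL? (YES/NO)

Proof tree:
[⊗]  ⊢ p0, ((p0⊥ ⅋ p0) ⊗ p0⊥)
  [⅋]  ⊢ (p0⊥ ⅋ p0)
    [Ax]  ⊢ p0, p0⊥
  [Ax]  ⊢ p0, p0⊥

Result: YES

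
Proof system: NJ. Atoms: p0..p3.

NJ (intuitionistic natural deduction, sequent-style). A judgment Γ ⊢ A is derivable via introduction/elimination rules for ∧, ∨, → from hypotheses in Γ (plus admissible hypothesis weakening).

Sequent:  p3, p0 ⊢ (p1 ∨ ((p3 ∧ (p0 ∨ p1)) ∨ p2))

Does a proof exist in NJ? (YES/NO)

Derivation trace:
[∨I₂] p3, p0 ⊢ (p1 ∨ ((p3 ∧ (p0 ∨ p1)) ∨ p2))
  [∨I₁] p3, p0 ⊢ ((p3 ∧ (p0 ∨ p1)) ∨ p2)
    [∧I] p3, p0 ⊢ (p3 ∧ (p0 ∨ p1))
      [Ax] p3 ⊢ p3
      [∨I₁] p0 ⊢ (p0 ∨ p1)
        [Ax] p0 ⊢ p0

Result: YES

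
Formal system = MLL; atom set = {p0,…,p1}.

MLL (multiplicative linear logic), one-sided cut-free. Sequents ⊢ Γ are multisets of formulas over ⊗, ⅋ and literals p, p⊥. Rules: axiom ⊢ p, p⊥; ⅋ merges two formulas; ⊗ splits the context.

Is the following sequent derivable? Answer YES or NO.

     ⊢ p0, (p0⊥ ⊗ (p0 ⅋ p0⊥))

Derivation (root first):
[⊗]  ⊢ p0, (p0⊥ ⊗ (p0 ⅋ p0⊥))
  [Ax]  ⊢ p0, p0⊥
  [⅋]  ⊢ (p0 ⅋ p0⊥)
    [Ax]  ⊢ p0, p0⊥

Result: YES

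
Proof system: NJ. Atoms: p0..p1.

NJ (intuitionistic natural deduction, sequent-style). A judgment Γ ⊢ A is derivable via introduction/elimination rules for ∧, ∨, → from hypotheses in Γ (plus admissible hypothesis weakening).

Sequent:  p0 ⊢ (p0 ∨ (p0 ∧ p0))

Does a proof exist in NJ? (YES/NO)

Proof tree:
[∨I₂] p0 ⊢ (p0 ∨ (p0 ∧ p0))
  [∧I] p0 ⊢ (p0 ∧ p0)
    [Ax] p0 ⊢ p0
    [Ax] p0 ⊢ p0

Result: YES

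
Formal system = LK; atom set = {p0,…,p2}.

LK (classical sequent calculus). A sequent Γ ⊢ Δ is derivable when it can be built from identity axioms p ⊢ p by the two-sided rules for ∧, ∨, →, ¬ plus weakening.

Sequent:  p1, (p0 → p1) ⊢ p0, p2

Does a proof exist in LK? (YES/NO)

Search for a countermodel by truth-table:
  v=000: Γ:[p1=F, (p0 → p1)=T] Δ:[p0=F, p2=F] refutes=False
  v=001: Γ:[p1=F, (p0 → p1)=T] Δ:[p0=F, p2=T] refutes=False
  v=010: Γ:[p1=T, (p0 → p1)=T] Δ:[p0=F, p2=F] refutes=True  ← countermodel

Result: NO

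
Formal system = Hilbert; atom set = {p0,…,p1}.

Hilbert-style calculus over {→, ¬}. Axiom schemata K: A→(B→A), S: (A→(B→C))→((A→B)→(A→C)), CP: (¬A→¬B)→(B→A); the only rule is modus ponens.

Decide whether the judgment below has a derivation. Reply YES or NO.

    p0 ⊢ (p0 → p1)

Search for a countermodel by truth-table:
  v=00: Γ:[p0=F] Δ:[(p0 → p1)=T] refutes=False
  v=01: Γ:[p0=F] Δ:[(p0 → p1)=T] refutes=False
  v=10: Γ:[p0=T] Δ:[(p0 → p1)=F] refutes=True  ← countermodel

Result: NO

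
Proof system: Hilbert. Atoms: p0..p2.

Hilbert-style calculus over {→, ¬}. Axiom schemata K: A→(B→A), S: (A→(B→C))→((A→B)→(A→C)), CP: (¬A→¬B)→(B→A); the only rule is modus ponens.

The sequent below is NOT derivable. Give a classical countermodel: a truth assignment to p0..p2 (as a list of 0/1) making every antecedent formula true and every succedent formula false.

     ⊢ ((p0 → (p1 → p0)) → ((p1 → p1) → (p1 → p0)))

Enumerate valuations to refute Γ ⊢ Δ:
  v=000: Γ:[] Δ:[((p0 → (p1 → p0)) → ((p1 → p1) → (p1 → p0)))=T] refutes=False
  v=001: Γ:[] Δ:[((p0 → (p1 → p0)) → ((p1 → p1) → (p1 → p0)))=T] refutes=False
  v=010: Γ:[] Δ:[((p0 → (p1 → p0)) → ((p1 → p1) → (p1 → p0)))=F] refutes=True  ← countermodel

Result: [0, 1, 0]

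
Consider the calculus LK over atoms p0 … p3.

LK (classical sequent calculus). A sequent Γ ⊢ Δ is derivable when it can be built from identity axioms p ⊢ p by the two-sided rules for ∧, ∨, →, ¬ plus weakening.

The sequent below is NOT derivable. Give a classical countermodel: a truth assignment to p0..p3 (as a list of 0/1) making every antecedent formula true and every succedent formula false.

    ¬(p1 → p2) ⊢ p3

Enumerate valuations to refute Γ ⊢ Δ:
  v=0000: Γ:[¬(p1 → p2)=F] Δ:[p3=F] refutes=False
  v=0001: Γ:[¬(p1 → p2)=F] Δ:[p3=T] refutes=False
  v=0010: Γ:[¬(p1 → p2)=F] Δ:[p3=F] refutes=False
  v=0011: Γ:[¬(p1 → p2)=F] Δ:[p3=T] refutes=False
  v=0100: Γ:[¬(p1 → p2)=T] Δ:[p3=F] refutes=True  ← countermodel

Result: [0, 1, 0, 0]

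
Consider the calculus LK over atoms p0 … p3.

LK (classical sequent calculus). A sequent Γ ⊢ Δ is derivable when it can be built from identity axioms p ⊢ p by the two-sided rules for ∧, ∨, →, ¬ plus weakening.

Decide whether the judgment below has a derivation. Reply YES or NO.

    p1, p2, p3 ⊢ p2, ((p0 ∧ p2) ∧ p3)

Proof tree:
[∧R] p1, p2, p3 ⊢ p2, ((p0 ∧ p2) ∧ p3)
  [WL] p2, p1 ⊢ p2, (p0 ∧ p2)
    [∧R] p2 ⊢ p2, (p0 ∧ p2)
      [WR] p2 ⊢ p2, p0
        [Ax] p2 ⊢ p2
      [Ax] p2 ⊢ p2
  [Ax] p3 ⊢ p3

Result: YES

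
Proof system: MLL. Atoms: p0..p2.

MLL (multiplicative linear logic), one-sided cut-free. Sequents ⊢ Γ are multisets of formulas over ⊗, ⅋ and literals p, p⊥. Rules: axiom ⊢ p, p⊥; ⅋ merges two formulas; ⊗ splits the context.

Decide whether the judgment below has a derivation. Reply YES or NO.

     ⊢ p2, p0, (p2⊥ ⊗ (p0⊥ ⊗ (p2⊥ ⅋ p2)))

Derivation (root first):
[⊗]  ⊢ p2, p0, (p2⊥ ⊗ (p0⊥ ⊗ (p2⊥ ⅋ p2)))
  [Ax]  ⊢ p2, p2⊥
  [⊗]  ⊢ p0, (p0⊥ ⊗ (p2⊥ ⅋ p2))
    [Ax]  ⊢ p0, p0⊥
    [⅋]  ⊢ (p2⊥ ⅋ p2)
      [Ax]  ⊢ p2, p2⊥

Result: YES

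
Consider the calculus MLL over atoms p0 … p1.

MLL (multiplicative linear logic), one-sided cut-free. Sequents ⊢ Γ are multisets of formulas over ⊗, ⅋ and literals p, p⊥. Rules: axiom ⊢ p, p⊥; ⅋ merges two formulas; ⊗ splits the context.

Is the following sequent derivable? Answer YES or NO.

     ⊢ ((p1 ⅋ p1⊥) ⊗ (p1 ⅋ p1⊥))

Derivation trace:
[⊗]  ⊢ ((p1 ⅋ p1⊥) ⊗ (p1 ⅋ p1⊥))
  [⅋]  ⊢ (p1 ⅋ p1⊥)
    [Ax]  ⊢ p1, p1⊥
  [⅋]  ⊢ (p1 ⅋ p1⊥)
    [Ax]  ⊢ p1, p1⊥

Result: YES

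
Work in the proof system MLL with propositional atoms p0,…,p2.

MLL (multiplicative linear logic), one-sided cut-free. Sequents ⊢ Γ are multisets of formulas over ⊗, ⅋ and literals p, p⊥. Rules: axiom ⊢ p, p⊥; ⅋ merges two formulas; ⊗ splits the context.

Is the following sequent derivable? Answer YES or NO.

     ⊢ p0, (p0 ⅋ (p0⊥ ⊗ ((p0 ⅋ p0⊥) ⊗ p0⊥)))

Derivation (root first):
[⅋]  ⊢ p0, (p0 ⅋ (p0⊥ ⊗ ((p0 ⅋ p0⊥) ⊗ p0⊥)))
  [⊗]  ⊢ p0, p0, (p0⊥ ⊗ ((p0 ⅋ p0⊥) ⊗ p0⊥))
    [Ax]  ⊢ p0, p0⊥
    [⊗]  ⊢ p0, ((p0 ⅋ p0⊥) ⊗ p0⊥)
      [⅋]  ⊢ (p0 ⅋ p0⊥)
        [Ax]  ⊢ p0, p0⊥
      [Ax]  ⊢ p0, p0⊥

Result: YES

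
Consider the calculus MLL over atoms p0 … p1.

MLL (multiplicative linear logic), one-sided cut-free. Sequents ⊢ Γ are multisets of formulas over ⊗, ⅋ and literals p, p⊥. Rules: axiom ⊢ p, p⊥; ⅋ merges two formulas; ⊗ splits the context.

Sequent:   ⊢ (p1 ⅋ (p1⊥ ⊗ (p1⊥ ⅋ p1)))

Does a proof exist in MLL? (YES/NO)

Derivation (root first):
[⅋]  ⊢ (p1 ⅋ (p1⊥ ⊗ (p1⊥ ⅋ p1)))
  [⊗]  ⊢ p1, (p1⊥ ⊗ (p1⊥ ⅋ p1))
    [Ax]  ⊢ p1, p1⊥
    [⅋]  ⊢ (p1⊥ ⅋ p1)
      [Ax]  ⊢ p1, p1⊥

Result: YES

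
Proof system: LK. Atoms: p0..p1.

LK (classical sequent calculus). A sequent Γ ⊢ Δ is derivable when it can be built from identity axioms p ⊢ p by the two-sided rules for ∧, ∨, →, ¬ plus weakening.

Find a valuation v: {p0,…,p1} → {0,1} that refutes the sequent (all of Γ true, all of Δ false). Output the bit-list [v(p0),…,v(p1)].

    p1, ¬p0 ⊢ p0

Truth-table refutation:
  v=00: Γ:[p1=F, ¬p0=T] Δ:[p0=F] refutes=False
  v=01: Γ:[p1=T, ¬p0=T] Δ:[p0=F] refutes=True  ← countermodel

Result: [0, 1]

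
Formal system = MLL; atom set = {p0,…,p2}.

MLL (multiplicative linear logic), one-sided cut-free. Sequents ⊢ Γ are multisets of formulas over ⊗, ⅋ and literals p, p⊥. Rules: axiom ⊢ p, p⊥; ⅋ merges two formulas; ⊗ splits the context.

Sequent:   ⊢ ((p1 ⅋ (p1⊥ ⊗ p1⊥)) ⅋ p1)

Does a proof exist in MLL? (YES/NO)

Derivation (root first):
[⅋]  ⊢ ((p1 ⅋ (p1⊥ ⊗ p1⊥)) ⅋ p1)
  [⅋]  ⊢ p1, (p1 ⅋ (p1⊥ ⊗ p1⊥))
    [⊗]  ⊢ p1, p1, (p1⊥ ⊗ p1⊥)
      [Ax]  ⊢ p1, p1⊥
      [Ax]  ⊢ p1, p1⊥

Result: YES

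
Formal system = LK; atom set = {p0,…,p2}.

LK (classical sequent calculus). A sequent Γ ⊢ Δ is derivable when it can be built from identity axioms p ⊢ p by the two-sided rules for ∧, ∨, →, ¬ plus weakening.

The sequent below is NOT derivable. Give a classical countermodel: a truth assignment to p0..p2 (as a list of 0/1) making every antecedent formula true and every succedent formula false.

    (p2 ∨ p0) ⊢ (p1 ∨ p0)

Truth-table refutation:
  v=000: Γ:[(p2 ∨ p0)=F] Δ:[(p1 ∨ p0)=F] refutes=False
  v=001: Γ:[(p2 ∨ p0)=T] Δ:[(p1 ∨ p0)=F] refutes=True  ← countermodel

Result: [0, 0, 1]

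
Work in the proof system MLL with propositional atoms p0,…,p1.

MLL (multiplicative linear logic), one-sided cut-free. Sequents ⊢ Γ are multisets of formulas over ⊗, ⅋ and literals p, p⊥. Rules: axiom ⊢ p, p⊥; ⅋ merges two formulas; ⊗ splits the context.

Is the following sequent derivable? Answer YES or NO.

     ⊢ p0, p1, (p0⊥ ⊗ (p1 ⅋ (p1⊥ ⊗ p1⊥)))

Proof tree:
[⊗]  ⊢ p0, p1, (p0⊥ ⊗ (p1 ⅋ (p1⊥ ⊗ p1⊥)))
  [Ax]  ⊢ p0, p0⊥
  [⅋]  ⊢ p1, (p1 ⅋ (p1⊥ ⊗ p1⊥))
    [⊗]  ⊢ p1, p1, (p1⊥ ⊗ p1⊥)
      [Ax]  ⊢ p1, p1⊥
      [Ax]  ⊢ p1, p1⊥

Result: YES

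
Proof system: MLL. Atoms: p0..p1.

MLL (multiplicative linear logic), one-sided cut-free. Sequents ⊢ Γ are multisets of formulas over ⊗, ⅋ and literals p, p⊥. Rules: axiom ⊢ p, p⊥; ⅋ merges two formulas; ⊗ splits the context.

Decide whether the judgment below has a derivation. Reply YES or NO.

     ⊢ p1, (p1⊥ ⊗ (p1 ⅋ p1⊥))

Proof tree:
[⊗]  ⊢ p1, (p1⊥ ⊗ (p1 ⅋ p1⊥))
  [Ax]  ⊢ p1, p1⊥
  [⅋]  ⊢ (p1 ⅋ p1⊥)
    [Ax]  ⊢ p1, p1⊥

Result: YES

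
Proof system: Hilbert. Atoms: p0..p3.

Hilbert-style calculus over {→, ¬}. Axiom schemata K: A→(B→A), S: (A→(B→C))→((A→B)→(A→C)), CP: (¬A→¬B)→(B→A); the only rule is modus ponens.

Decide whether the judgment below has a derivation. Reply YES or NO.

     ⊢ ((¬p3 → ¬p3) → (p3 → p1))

Truth-table refutation:
  v=0000: Γ:[] Δ:[((¬p3 → ¬p3) → (p3 → p1))=T] refutes=False
  v=0001: Γ:[] Δ:[((¬p3 → ¬p3) → (p3 → p1))=F] refutes=True  ← countermodel

Result: NO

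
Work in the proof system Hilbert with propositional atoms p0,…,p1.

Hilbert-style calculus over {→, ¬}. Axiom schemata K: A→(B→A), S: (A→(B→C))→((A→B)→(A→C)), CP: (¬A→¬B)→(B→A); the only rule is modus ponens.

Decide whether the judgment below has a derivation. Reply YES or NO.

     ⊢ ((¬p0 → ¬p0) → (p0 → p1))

Search for a countermodel by truth-table:
  v=00: Γ:[] Δ:[((¬p0 → ¬p0) → (p0 → p1))=T] refutes=False
  v=01: Γ:[] Δ:[((¬p0 → ¬p0) → (p0 → p1))=T] refutes=False
  v=10: Γ:[] Δ:[((¬p0 → ¬p0) → (p0 → p1))=F] refutes=True  ← countermodel

Result: NO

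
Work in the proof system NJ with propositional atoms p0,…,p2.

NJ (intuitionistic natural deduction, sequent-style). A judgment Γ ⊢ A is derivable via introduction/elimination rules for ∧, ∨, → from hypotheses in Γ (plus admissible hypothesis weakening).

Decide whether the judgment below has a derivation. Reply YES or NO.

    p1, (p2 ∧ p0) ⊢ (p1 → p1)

Proof tree:
[Wk] p1, (p2 ∧ p0) ⊢ (p1 → p1)
  [Wk] p1 ⊢ (p1 → p1)
    [→I]  ⊢ (p1 → p1)
      [Ax] p1 ⊢ p1

Result: YES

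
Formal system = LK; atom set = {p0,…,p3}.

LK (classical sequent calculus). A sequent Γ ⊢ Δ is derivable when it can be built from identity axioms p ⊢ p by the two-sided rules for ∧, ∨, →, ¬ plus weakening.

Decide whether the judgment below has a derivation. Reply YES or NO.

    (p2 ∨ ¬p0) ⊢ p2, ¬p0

Derivation (root first):
[∨L] (p2 ∨ ¬p0) ⊢ p2, ¬p0
  [Ax] p2 ⊢ p2
  [¬R] ¬p0 ⊢ ¬p0
    [¬L] p0, ¬p0 ⊢ 
      [Ax] p0 ⊢ p0

Result: YES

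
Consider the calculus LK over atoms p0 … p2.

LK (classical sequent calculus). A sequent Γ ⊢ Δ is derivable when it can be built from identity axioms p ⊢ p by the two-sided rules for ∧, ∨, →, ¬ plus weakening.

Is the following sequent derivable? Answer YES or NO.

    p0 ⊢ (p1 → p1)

Derivation (root first):
[WL] p0 ⊢ (p1 → p1)
  [→R]  ⊢ (p1 → p1)
    [Ax] p1 ⊢ p1

Result: YES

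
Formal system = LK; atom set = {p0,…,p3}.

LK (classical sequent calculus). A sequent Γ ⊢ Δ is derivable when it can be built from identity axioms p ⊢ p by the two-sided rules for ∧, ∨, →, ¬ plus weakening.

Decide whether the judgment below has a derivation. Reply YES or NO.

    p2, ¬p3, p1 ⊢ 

Search for a countermodel by truth-table:
  v=0000: Γ:[p2=F, ¬p3=T, p1=F] Δ:[] refutes=False
  v=0001: Γ:[p2=F, ¬p3=F, p1=F] Δ:[] refutes=False
  v=0010: Γ:[p2=T, ¬p3=T, p1=F] Δ:[] refutes=False
  v=0011: Γ:[p2=T, ¬p3=F, p1=F] Δ:[] refutes=False
  v=0100: Γ:[p2=F, ¬p3=T, p1=T] Δ:[] refutes=False
  v=0101: Γ:[p2=F, ¬p3=F, p1=T] Δ:[] refutes=False
  v=0110: Γ:[p2=T, ¬p3=T, p1=T] Δ:[] refutes=True  ← countermodel

Result: NO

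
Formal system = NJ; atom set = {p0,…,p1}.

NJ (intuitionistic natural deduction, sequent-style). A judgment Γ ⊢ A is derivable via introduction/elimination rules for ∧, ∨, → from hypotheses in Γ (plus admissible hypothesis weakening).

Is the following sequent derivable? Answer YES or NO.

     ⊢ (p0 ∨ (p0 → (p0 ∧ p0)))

Proof tree:
[∨I₂]  ⊢ (p0 ∨ (p0 → (p0 ∧ p0)))
  [→I]  ⊢ (p0 → (p0 ∧ p0))
    [∧I] p0 ⊢ (p0 ∧ p0)
      [Ax] p0 ⊢ p0
      [Ax] p0 ⊢ p0

Result: YES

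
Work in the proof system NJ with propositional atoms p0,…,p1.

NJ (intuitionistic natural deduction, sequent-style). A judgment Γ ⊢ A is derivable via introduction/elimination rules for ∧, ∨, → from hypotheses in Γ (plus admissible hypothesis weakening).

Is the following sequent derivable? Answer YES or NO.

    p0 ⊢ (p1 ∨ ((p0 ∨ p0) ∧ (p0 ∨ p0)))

Derivation (root first):
[∨I₂] p0 ⊢ (p1 ∨ ((p0 ∨ p0) ∧ (p0 ∨ p0)))
  [∧I] p0 ⊢ ((p0 ∨ p0) ∧ (p0 ∨ p0))
    [∨I₂] p0 ⊢ (p0 ∨ p0)
      [Ax] p0 ⊢ p0
    [∨I₂] p0 ⊢ (p0 ∨ p0)
      [Ax] p0 ⊢ p0

Result: YES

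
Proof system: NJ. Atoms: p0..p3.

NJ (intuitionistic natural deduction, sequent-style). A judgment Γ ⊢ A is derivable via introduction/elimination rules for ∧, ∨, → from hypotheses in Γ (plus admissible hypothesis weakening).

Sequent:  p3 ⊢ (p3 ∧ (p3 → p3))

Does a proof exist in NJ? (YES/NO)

Derivation (root first):
[∧I] p3 ⊢ (p3 ∧ (p3 → p3))
  [Ax] p3 ⊢ p3
  [→I]  ⊢ (p3 → p3)
    [Ax] p3 ⊢ p3

Result: YES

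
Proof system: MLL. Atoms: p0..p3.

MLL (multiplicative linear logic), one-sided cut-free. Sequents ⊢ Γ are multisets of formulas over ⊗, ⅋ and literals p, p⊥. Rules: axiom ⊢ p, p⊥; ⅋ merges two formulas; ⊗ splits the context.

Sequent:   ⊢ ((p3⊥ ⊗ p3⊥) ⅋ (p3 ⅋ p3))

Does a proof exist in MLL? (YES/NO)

Proof tree:
[⅋]  ⊢ ((p3⊥ ⊗ p3⊥) ⅋ (p3 ⅋ p3))
  [⅋]  ⊢ (p3⊥ ⊗ p3⊥), (p3 ⅋ p3)
    [⊗]  ⊢ p3, p3, (p3⊥ ⊗ p3⊥)
      [Ax]  ⊢ p3, p3⊥
      [Ax]  ⊢ p3, p3⊥

Result: YES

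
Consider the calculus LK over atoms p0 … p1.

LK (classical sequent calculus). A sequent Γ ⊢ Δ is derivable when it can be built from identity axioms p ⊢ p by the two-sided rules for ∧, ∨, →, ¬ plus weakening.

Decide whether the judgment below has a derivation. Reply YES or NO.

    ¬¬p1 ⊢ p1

Proof tree:
[¬L] ¬¬p1 ⊢ p1
  [¬R]  ⊢ p1, ¬p1
    [Ax] p1 ⊢ p1

Result: YES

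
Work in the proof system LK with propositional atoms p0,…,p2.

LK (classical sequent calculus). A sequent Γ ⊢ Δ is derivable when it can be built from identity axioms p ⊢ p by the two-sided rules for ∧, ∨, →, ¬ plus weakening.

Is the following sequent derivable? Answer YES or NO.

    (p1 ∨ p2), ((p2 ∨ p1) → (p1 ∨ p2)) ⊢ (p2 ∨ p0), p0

Search for a countermodel by truth-table:
  v=000: Γ:[(p1 ∨ p2)=F, ((p2 ∨ p1) → (p1 ∨ p2))=T] Δ:[(p2 ∨ p0)=F, p0=F] refutes=False
  v=001: Γ:[(p1 ∨ p2)=T, ((p2 ∨ p1) → (p1 ∨ p2))=T] Δ:[(p2 ∨ p0)=T, p0=F] refutes=False
  v=010: Γ:[(p1 ∨ p2)=T, ((p2 ∨ p1) → (p1 ∨ p2))=T] Δ:[(p2 ∨ p0)=F, p0=F] refutes=True  ← countermodel

Result: NO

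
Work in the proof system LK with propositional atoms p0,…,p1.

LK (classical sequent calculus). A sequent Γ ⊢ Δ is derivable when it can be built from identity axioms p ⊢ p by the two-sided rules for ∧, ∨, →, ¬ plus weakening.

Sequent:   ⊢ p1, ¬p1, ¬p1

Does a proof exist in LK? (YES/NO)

Derivation (root first):
[¬R]  ⊢ p1, ¬p1, ¬p1
  [WL] p1 ⊢ p1, ¬p1
    [¬R]  ⊢ p1, ¬p1
      [Ax] p1 ⊢ p1

Result: YES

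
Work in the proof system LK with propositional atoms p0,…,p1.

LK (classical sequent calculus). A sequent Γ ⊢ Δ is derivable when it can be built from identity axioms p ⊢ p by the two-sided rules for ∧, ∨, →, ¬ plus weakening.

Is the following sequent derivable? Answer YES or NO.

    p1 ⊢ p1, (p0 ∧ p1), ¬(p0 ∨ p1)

Proof tree:
[¬R] p1 ⊢ p1, (p0 ∧ p1), ¬(p0 ∨ p1)
  [∨L] p1, (p0 ∨ p1) ⊢ p1, (p0 ∧ p1)
    [∧R] p1, p0 ⊢ (p0 ∧ p1)
      [Ax] p0 ⊢ p0
      [Ax] p1 ⊢ p1
    [Ax] p1 ⊢ p1

Result: YES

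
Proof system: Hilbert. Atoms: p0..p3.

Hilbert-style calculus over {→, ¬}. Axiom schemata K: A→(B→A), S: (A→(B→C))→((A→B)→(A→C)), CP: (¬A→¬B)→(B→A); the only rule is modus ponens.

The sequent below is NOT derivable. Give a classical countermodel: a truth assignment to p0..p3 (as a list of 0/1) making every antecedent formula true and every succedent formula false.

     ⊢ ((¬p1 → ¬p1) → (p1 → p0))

Truth-table refutation:
  v=0000: Γ:[] Δ:[((¬p1 → ¬p1) → (p1 → p0))=T] refutes=False
  v=0001: Γ:[] Δ:[((¬p1 → ¬p1) → (p1 → p0))=T] refutes=False
  v=0010: Γ:[] Δ:[((¬p1 → ¬p1) → (p1 → p0))=T] refutes=False
  v=0011: Γ:[] Δ:[((¬p1 → ¬p1) → (p1 → p0))=T] refutes=False
  v=0100: Γ:[] Δ:[((¬p1 → ¬p1) → (p1 → p0))=F] refutes=True  ← countermodel

Result: [0, 1, 0, 0]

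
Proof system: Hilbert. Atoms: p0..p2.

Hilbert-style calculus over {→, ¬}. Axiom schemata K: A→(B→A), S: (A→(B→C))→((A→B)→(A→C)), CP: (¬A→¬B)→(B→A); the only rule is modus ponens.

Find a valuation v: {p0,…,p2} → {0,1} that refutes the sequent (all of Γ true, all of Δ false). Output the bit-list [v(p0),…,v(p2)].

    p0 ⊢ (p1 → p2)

Enumerate valuations to refute Γ ⊢ Δ:
  v=000: Γ:[p0=F] Δ:[(p1 → p2)=T] refutes=False
  v=001: Γ:[p0=F] Δ:[(p1 → p2)=T] refutes=False
  v=010: Γ:[p0=F] Δ:[(p1 → p2)=F] refutes=False
  v=011: Γ:[p0=F] Δ:[(p1 → p2)=T] refutes=False
  v=100: Γ:[p0=T] Δ:[(p1 → p2)=T] refutes=False
  v=101: Γ:[p0=T] Δ:[(p1 → p2)=T] refutes=False
  v=110: Γ:[p0=T] Δ:[(p1 → p2)=F] refutes=True  ← countermodel

Result: [1, 1, 0]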